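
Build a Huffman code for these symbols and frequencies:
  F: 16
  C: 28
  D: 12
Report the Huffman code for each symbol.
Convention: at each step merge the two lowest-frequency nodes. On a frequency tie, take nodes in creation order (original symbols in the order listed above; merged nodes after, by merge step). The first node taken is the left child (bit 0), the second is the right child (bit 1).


Huffman tree construction:
Step 1: Merge D(12) + F(16) = 28
Step 2: Merge C(28) + (D+F)(28) = 56
Read each symbol's code off the tree from the root (left child = 0, right child = 1).

Codes:
  F: 11 (length 2)
  C: 0 (length 1)
  D: 10 (length 2)
Average code length: 84/56 = 1.5000 bits/symbol


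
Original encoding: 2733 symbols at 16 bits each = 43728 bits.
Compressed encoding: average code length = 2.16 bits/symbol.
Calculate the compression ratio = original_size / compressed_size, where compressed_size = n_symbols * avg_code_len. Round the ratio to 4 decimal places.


original_size = n_symbols * orig_bits = 2733 * 16 = 43728 bits
compressed_size = n_symbols * avg_code_len = 2733 * 2.16 = 5903.28 bits
ratio = original_size / compressed_size = 43728 / 5903.28 = 7.4074

Compression ratio = 7.4074


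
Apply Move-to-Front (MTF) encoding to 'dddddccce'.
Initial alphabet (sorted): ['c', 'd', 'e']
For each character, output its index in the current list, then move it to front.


MTF encoding:
'd': index 1 in ['c', 'd', 'e'] -> ['d', 'c', 'e']
'd': index 0 in ['d', 'c', 'e'] -> ['d', 'c', 'e']
'd': index 0 in ['d', 'c', 'e'] -> ['d', 'c', 'e']
'd': index 0 in ['d', 'c', 'e'] -> ['d', 'c', 'e']
'd': index 0 in ['d', 'c', 'e'] -> ['d', 'c', 'e']
'c': index 1 in ['d', 'c', 'e'] -> ['c', 'd', 'e']
'c': index 0 in ['c', 'd', 'e'] -> ['c', 'd', 'e']
'c': index 0 in ['c', 'd', 'e'] -> ['c', 'd', 'e']
'e': index 2 in ['c', 'd', 'e'] -> ['e', 'c', 'd']


Output: [1, 0, 0, 0, 0, 1, 0, 0, 2]


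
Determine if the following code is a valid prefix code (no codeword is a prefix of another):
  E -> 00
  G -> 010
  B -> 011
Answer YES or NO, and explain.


Checking each pair (does one codeword prefix another?):
  E='00' vs G='010': no prefix
  E='00' vs B='011': no prefix
  G='010' vs E='00': no prefix
  G='010' vs B='011': no prefix
  B='011' vs E='00': no prefix
  B='011' vs G='010': no prefix
No violation found over all pairs.

YES -- this is a valid prefix code. No codeword is a prefix of any other codeword.


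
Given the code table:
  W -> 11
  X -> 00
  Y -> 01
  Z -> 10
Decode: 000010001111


Decoding:
00 -> X
00 -> X
10 -> Z
00 -> X
11 -> W
11 -> W


Result: XXZXWW


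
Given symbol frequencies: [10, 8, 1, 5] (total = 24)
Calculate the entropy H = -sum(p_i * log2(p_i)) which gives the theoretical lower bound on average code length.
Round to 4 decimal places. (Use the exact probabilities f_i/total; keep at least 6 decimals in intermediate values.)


Per-symbol terms -p_i * log2(p_i) with p_i = f_i/24:
  p = 10/24 = 0.416667: log2(p) = -1.263034, -p*log2(p) = 0.526264
  p = 8/24 = 0.333333: log2(p) = -1.584963, -p*log2(p) = 0.528321
  p = 1/24 = 0.041667: log2(p) = -4.584963, -p*log2(p) = 0.191040
  p = 5/24 = 0.208333: log2(p) = -2.263034, -p*log2(p) = 0.471466
H = 0.526264 + 0.528321 + 0.191040 + 0.471466 = 1.717091

H = 1.7171 bits/symbol


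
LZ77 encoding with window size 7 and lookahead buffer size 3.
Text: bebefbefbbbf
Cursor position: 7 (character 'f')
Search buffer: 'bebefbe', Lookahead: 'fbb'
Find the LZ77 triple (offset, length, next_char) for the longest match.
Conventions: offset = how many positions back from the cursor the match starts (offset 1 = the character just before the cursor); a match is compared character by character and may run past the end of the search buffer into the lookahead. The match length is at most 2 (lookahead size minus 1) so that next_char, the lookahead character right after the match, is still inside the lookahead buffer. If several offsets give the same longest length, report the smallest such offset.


Try each offset into the search buffer:
  offset=1 (pos 6, char 'e'): match length 0
  offset=2 (pos 5, char 'b'): match length 0
  offset=3 (pos 4, char 'f'): match length 2
  offset=4 (pos 3, char 'e'): match length 0
  offset=5 (pos 2, char 'b'): match length 0
  offset=6 (pos 1, char 'e'): match length 0
  offset=7 (pos 0, char 'b'): match length 0
Longest match has length 2 at offset 3.
next_char = character at position 7 + 2 = 9 -> 'b'

Best match: offset=3, length=2 (matching 'fb' starting at position 4)
LZ77 triple: (3, 2, 'b')


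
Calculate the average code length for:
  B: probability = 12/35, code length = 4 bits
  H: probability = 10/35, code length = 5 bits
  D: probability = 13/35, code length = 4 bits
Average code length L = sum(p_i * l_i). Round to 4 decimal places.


Weighted contributions p_i * l_i:
  B: (12/35) * 4 = 48/35
  H: (10/35) * 5 = 50/35
  D: (13/35) * 4 = 52/35
Sum = (48 + 50 + 52)/35 = 150/35

L = 150/35 = 4.2857 bits/symbol


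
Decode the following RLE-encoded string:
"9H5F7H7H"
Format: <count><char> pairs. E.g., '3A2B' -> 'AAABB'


Expanding each <count><char> pair:
  9H -> 'HHHHHHHHH'
  5F -> 'FFFFF'
  7H -> 'HHHHHHH'
  7H -> 'HHHHHHH'

Decoded = HHHHHHHHHFFFFFHHHHHHHHHHHHHH


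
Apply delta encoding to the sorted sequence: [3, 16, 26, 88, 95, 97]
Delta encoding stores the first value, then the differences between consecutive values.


First value: 3
Deltas:
  16 - 3 = 13
  26 - 16 = 10
  88 - 26 = 62
  95 - 88 = 7
  97 - 95 = 2


Delta encoded: [3, 13, 10, 62, 7, 2]


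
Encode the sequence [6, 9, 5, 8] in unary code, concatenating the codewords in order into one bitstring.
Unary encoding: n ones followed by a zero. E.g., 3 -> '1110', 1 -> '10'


Encode each number as n ones followed by a terminating 0:
  6 -> 1111110 (7 bits)
  9 -> 1111111110 (10 bits)
  5 -> 111110 (6 bits)
  8 -> 111111110 (9 bits)
Total length = 7 + 10 + 6 + 9 = 32 bits.

Unary([6, 9, 5, 8]) = 11111101111111110111110111111110 (32 bits)


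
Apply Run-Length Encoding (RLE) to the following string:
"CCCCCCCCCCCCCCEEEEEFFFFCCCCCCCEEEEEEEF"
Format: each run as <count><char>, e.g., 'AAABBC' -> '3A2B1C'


Scanning runs left to right:
  i=0: run of 'C' x 14 -> '14C'
  i=14: run of 'E' x 5 -> '5E'
  i=19: run of 'F' x 4 -> '4F'
  i=23: run of 'C' x 7 -> '7C'
  i=30: run of 'E' x 7 -> '7E'
  i=37: run of 'F' x 1 -> '1F'

RLE = 14C5E4F7C7E1F


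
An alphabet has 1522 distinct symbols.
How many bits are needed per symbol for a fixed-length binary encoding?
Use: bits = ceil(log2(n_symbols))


log2(1522) = 10.5718
Bracket: 2^10 = 1024 < 1522 <= 2^11 = 2048
So ceil(log2(1522)) = 11

bits = ceil(log2(1522)) = ceil(10.5718) = 11 bits


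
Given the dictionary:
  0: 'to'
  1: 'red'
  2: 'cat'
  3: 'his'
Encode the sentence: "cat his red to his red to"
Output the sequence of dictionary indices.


Look up each word in the dictionary:
  'cat' -> 2
  'his' -> 3
  'red' -> 1
  'to' -> 0
  'his' -> 3
  'red' -> 1
  'to' -> 0

Encoded: [2, 3, 1, 0, 3, 1, 0]


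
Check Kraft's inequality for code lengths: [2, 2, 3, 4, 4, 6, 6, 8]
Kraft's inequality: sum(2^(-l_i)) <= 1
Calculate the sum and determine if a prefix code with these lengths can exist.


Sum = 2^(-2) + 2^(-2) + 2^(-3) + 2^(-4) + 2^(-4) + 2^(-6) + 2^(-6) + 2^(-8)
    = 0.25 + 0.25 + 0.125 + 0.0625 + 0.0625 + 0.015625 + 0.015625 + 0.00390625
    = 201/256 = 0.78515625
Since 0.78515625 <= 1, Kraft's inequality IS satisfied.
A prefix code with these lengths CAN exist.

Kraft sum = 0.78515625. Satisfied.


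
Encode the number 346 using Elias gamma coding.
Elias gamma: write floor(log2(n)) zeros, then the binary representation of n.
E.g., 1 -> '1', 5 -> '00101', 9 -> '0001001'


num_bits = floor(log2(346)) + 1 = 9
leading_zeros = num_bits - 1 = 8
binary(346) = 101011010

Elias gamma(346) = '00000000' + '101011010' = 00000000101011010 (17 bits)


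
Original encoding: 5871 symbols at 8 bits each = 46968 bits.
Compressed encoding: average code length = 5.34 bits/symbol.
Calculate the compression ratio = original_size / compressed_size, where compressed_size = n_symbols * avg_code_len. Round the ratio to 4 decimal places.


original_size = n_symbols * orig_bits = 5871 * 8 = 46968 bits
compressed_size = n_symbols * avg_code_len = 5871 * 5.34 = 31351.14 bits
ratio = original_size / compressed_size = 46968 / 31351.14 = 1.4981

Compression ratio = 1.4981


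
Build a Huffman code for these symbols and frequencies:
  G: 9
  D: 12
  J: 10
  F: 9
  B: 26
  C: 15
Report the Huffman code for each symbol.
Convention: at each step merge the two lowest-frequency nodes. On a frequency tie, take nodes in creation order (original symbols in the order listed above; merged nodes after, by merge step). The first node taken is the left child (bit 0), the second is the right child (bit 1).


Huffman tree construction:
Step 1: Merge G(9) + F(9) = 18
Step 2: Merge J(10) + D(12) = 22
Step 3: Merge C(15) + (G+F)(18) = 33
Step 4: Merge (J+D)(22) + B(26) = 48
Step 5: Merge (C+(G+F))(33) + ((J+D)+B)(48) = 81
Read each symbol's code off the tree from the root (left child = 0, right child = 1).

Codes:
  G: 010 (length 3)
  D: 101 (length 3)
  J: 100 (length 3)
  F: 011 (length 3)
  B: 11 (length 2)
  C: 00 (length 2)
Average code length: 202/81 = 2.4938 bits/symbol


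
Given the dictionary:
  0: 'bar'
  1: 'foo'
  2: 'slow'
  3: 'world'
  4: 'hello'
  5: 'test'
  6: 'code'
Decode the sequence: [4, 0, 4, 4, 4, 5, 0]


Look up each index in the dictionary:
  4 -> 'hello'
  0 -> 'bar'
  4 -> 'hello'
  4 -> 'hello'
  4 -> 'hello'
  5 -> 'test'
  0 -> 'bar'

Decoded: "hello bar hello hello hello test bar"


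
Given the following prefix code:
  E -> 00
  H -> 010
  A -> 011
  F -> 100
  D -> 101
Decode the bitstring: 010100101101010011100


Decoding step by step:
Bits 010 -> H
Bits 100 -> F
Bits 101 -> D
Bits 101 -> D
Bits 010 -> H
Bits 011 -> A
Bits 100 -> F


Decoded message: HFDDHAF


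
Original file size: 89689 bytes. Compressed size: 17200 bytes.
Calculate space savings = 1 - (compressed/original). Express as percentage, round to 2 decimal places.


ratio = compressed/original = 17200/89689 = 0.191774
savings = 1 - ratio = 1 - 0.191774 = 0.808226
as a percentage: 0.808226 * 100 = 80.82%

Space savings = 1 - 17200/89689 = 80.82%


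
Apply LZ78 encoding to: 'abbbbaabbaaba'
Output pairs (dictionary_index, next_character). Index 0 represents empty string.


LZ78 encoding steps:
Dictionary: {0: ''}
Step 1: w='' (idx 0), next='a' -> output (0, 'a'), add 'a' as idx 1
Step 2: w='' (idx 0), next='b' -> output (0, 'b'), add 'b' as idx 2
Step 3: w='b' (idx 2), next='b' -> output (2, 'b'), add 'bb' as idx 3
Step 4: w='b' (idx 2), next='a' -> output (2, 'a'), add 'ba' as idx 4
Step 5: w='a' (idx 1), next='b' -> output (1, 'b'), add 'ab' as idx 5
Step 6: w='ba' (idx 4), next='a' -> output (4, 'a'), add 'baa' as idx 6
Step 7: w='ba' (idx 4), end of input -> output (4, '')


Encoded: [(0, 'a'), (0, 'b'), (2, 'b'), (2, 'a'), (1, 'b'), (4, 'a'), (4, '')]


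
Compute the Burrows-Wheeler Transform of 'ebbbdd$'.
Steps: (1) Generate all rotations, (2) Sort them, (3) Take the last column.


Rotations (sorted):
  0: $ebbbdd -> last char: d
  1: bbbdd$e -> last char: e
  2: bbdd$eb -> last char: b
  3: bdd$ebb -> last char: b
  4: d$ebbbd -> last char: d
  5: dd$ebbb -> last char: b
  6: ebbbdd$ -> last char: $


BWT = debbdb$


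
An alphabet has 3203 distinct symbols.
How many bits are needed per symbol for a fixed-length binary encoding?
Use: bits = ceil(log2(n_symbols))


log2(3203) = 11.6452
Bracket: 2^11 = 2048 < 3203 <= 2^12 = 4096
So ceil(log2(3203)) = 12

bits = ceil(log2(3203)) = ceil(11.6452) = 12 bits


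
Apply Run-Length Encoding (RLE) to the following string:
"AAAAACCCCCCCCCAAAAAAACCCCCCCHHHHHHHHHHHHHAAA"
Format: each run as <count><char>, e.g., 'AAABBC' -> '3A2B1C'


Scanning runs left to right:
  i=0: run of 'A' x 5 -> '5A'
  i=5: run of 'C' x 9 -> '9C'
  i=14: run of 'A' x 7 -> '7A'
  i=21: run of 'C' x 7 -> '7C'
  i=28: run of 'H' x 13 -> '13H'
  i=41: run of 'A' x 3 -> '3A'

RLE = 5A9C7A7C13H3A


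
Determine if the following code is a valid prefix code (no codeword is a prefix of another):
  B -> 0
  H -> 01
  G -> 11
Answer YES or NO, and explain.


Checking each pair (does one codeword prefix another?):
  B='0' vs H='01': prefix -- VIOLATION

NO -- this is NOT a valid prefix code. B (0) is a prefix of H (01).


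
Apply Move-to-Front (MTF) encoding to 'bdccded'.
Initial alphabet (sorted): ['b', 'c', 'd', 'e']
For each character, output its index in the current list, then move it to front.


MTF encoding:
'b': index 0 in ['b', 'c', 'd', 'e'] -> ['b', 'c', 'd', 'e']
'd': index 2 in ['b', 'c', 'd', 'e'] -> ['d', 'b', 'c', 'e']
'c': index 2 in ['d', 'b', 'c', 'e'] -> ['c', 'd', 'b', 'e']
'c': index 0 in ['c', 'd', 'b', 'e'] -> ['c', 'd', 'b', 'e']
'd': index 1 in ['c', 'd', 'b', 'e'] -> ['d', 'c', 'b', 'e']
'e': index 3 in ['d', 'c', 'b', 'e'] -> ['e', 'd', 'c', 'b']
'd': index 1 in ['e', 'd', 'c', 'b'] -> ['d', 'e', 'c', 'b']


Output: [0, 2, 2, 0, 1, 3, 1]


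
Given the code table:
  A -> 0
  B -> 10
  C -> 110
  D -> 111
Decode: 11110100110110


Decoding:
111 -> D
10 -> B
10 -> B
0 -> A
110 -> C
110 -> C


Result: DBBACC


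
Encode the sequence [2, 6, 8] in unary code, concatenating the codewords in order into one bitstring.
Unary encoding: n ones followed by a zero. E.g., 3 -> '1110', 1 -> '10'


Encode each number as n ones followed by a terminating 0:
  2 -> 110 (3 bits)
  6 -> 1111110 (7 bits)
  8 -> 111111110 (9 bits)
Total length = 3 + 7 + 9 = 19 bits.

Unary([2, 6, 8]) = 1101111110111111110 (19 bits)


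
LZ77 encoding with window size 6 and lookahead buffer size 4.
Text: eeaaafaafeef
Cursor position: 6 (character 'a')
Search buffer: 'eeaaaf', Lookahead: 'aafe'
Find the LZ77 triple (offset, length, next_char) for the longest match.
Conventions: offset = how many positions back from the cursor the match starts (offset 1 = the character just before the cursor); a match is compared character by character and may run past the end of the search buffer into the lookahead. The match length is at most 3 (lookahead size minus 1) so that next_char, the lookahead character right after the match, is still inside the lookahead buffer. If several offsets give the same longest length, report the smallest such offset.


Try each offset into the search buffer:
  offset=1 (pos 5, char 'f'): match length 0
  offset=2 (pos 4, char 'a'): match length 1
  offset=3 (pos 3, char 'a'): match length 3
  offset=4 (pos 2, char 'a'): match length 2
  offset=5 (pos 1, char 'e'): match length 0
  offset=6 (pos 0, char 'e'): match length 0
Longest match has length 3 at offset 3.
next_char = character at position 6 + 3 = 9 -> 'e'

Best match: offset=3, length=3 (matching 'aaf' starting at position 3)
LZ77 triple: (3, 3, 'e')


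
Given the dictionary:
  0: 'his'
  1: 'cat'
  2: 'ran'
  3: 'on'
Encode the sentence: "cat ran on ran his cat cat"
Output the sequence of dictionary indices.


Look up each word in the dictionary:
  'cat' -> 1
  'ran' -> 2
  'on' -> 3
  'ran' -> 2
  'his' -> 0
  'cat' -> 1
  'cat' -> 1

Encoded: [1, 2, 3, 2, 0, 1, 1]


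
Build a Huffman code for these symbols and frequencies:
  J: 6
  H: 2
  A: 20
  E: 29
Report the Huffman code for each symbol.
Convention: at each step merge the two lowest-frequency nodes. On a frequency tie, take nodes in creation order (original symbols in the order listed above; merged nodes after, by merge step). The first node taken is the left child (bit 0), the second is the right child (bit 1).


Huffman tree construction:
Step 1: Merge H(2) + J(6) = 8
Step 2: Merge (H+J)(8) + A(20) = 28
Step 3: Merge ((H+J)+A)(28) + E(29) = 57
Read each symbol's code off the tree from the root (left child = 0, right child = 1).

Codes:
  J: 001 (length 3)
  H: 000 (length 3)
  A: 01 (length 2)
  E: 1 (length 1)
Average code length: 93/57 = 1.6316 bits/symbol


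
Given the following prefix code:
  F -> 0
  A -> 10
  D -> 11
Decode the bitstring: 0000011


Decoding step by step:
Bits 0 -> F
Bits 0 -> F
Bits 0 -> F
Bits 0 -> F
Bits 0 -> F
Bits 11 -> D


Decoded message: FFFFFD


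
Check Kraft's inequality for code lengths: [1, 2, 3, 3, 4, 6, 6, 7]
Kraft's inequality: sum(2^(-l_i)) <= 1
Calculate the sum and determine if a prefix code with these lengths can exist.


Sum = 2^(-1) + 2^(-2) + 2^(-3) + 2^(-3) + 2^(-4) + 2^(-6) + 2^(-6) + 2^(-7)
    = 0.5 + 0.25 + 0.125 + 0.125 + 0.0625 + 0.015625 + 0.015625 + 0.0078125
    = 141/128 = 1.1015625
Since 1.1015625 > 1, Kraft's inequality is NOT satisfied.
A prefix code with these lengths CANNOT exist.

Kraft sum = 1.1015625. Not satisfied.


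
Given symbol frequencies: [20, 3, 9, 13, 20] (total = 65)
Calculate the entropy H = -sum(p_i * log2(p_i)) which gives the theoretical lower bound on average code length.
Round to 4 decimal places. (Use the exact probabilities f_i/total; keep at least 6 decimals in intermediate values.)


Per-symbol terms -p_i * log2(p_i) with p_i = f_i/65:
  p = 20/65 = 0.307692: log2(p) = -1.700440, -p*log2(p) = 0.523212
  p = 3/65 = 0.046154: log2(p) = -4.437405, -p*log2(p) = 0.204803
  p = 9/65 = 0.138462: log2(p) = -2.852443, -p*log2(p) = 0.394954
  p = 13/65 = 0.200000: log2(p) = -2.321928, -p*log2(p) = 0.464386
  p = 20/65 = 0.307692: log2(p) = -1.700440, -p*log2(p) = 0.523212
H = 0.523212 + 0.204803 + 0.394954 + 0.464386 + 0.523212 = 2.110567

H = 2.1106 bits/symbol


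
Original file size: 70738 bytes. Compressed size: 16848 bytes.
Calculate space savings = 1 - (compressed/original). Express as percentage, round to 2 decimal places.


ratio = compressed/original = 16848/70738 = 0.238175
savings = 1 - ratio = 1 - 0.238175 = 0.761825
as a percentage: 0.761825 * 100 = 76.18%

Space savings = 1 - 16848/70738 = 76.18%


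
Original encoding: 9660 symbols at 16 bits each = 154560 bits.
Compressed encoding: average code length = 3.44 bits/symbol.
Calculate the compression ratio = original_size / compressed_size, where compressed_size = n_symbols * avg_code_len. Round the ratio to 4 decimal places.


original_size = n_symbols * orig_bits = 9660 * 16 = 154560 bits
compressed_size = n_symbols * avg_code_len = 9660 * 3.44 = 33230.4 bits
ratio = original_size / compressed_size = 154560 / 33230.4 = 4.6512

Compression ratio = 4.6512


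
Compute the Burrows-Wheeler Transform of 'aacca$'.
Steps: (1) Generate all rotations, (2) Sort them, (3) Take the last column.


Rotations (sorted):
  0: $aacca -> last char: a
  1: a$aacc -> last char: c
  2: aacca$ -> last char: $
  3: acca$a -> last char: a
  4: ca$aac -> last char: c
  5: cca$aa -> last char: a


BWT = ac$aca


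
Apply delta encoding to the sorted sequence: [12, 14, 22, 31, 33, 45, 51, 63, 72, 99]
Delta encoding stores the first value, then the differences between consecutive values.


First value: 12
Deltas:
  14 - 12 = 2
  22 - 14 = 8
  31 - 22 = 9
  33 - 31 = 2
  45 - 33 = 12
  51 - 45 = 6
  63 - 51 = 12
  72 - 63 = 9
  99 - 72 = 27


Delta encoded: [12, 2, 8, 9, 2, 12, 6, 12, 9, 27]


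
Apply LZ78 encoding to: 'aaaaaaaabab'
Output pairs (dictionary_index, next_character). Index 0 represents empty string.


LZ78 encoding steps:
Dictionary: {0: ''}
Step 1: w='' (idx 0), next='a' -> output (0, 'a'), add 'a' as idx 1
Step 2: w='a' (idx 1), next='a' -> output (1, 'a'), add 'aa' as idx 2
Step 3: w='aa' (idx 2), next='a' -> output (2, 'a'), add 'aaa' as idx 3
Step 4: w='aa' (idx 2), next='b' -> output (2, 'b'), add 'aab' as idx 4
Step 5: w='a' (idx 1), next='b' -> output (1, 'b'), add 'ab' as idx 5


Encoded: [(0, 'a'), (1, 'a'), (2, 'a'), (2, 'b'), (1, 'b')]


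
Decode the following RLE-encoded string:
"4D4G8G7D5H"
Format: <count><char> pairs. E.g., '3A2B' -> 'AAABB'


Expanding each <count><char> pair:
  4D -> 'DDDD'
  4G -> 'GGGG'
  8G -> 'GGGGGGGG'
  7D -> 'DDDDDDD'
  5H -> 'HHHHH'

Decoded = DDDDGGGGGGGGGGGGDDDDDDDHHHHH


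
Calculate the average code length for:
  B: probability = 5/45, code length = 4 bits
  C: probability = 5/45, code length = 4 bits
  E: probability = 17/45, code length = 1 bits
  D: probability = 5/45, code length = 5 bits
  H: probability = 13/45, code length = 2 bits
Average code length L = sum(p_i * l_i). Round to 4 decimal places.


Weighted contributions p_i * l_i:
  B: (5/45) * 4 = 20/45
  C: (5/45) * 4 = 20/45
  E: (17/45) * 1 = 17/45
  D: (5/45) * 5 = 25/45
  H: (13/45) * 2 = 26/45
Sum = (20 + 20 + 17 + 25 + 26)/45 = 108/45

L = 108/45 = 2.4000 bits/symbol


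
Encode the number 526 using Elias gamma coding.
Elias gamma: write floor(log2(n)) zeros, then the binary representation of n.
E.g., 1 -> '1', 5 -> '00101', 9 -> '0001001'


num_bits = floor(log2(526)) + 1 = 10
leading_zeros = num_bits - 1 = 9
binary(526) = 1000001110

Elias gamma(526) = '000000000' + '1000001110' = 0000000001000001110 (19 bits)


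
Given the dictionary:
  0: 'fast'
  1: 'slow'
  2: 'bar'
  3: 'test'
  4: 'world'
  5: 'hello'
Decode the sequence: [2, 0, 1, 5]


Look up each index in the dictionary:
  2 -> 'bar'
  0 -> 'fast'
  1 -> 'slow'
  5 -> 'hello'

Decoded: "bar fast slow hello"


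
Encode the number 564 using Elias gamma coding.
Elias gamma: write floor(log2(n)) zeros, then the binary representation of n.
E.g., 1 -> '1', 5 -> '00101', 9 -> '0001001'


num_bits = floor(log2(564)) + 1 = 10
leading_zeros = num_bits - 1 = 9
binary(564) = 1000110100

Elias gamma(564) = '000000000' + '1000110100' = 0000000001000110100 (19 bits)


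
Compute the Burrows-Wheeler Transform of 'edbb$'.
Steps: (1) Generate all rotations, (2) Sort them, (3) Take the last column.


Rotations (sorted):
  0: $edbb -> last char: b
  1: b$edb -> last char: b
  2: bb$ed -> last char: d
  3: dbb$e -> last char: e
  4: edbb$ -> last char: $


BWT = bbde$


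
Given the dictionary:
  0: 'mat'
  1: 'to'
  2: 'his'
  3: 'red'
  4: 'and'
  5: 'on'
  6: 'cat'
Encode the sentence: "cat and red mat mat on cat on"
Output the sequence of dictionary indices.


Look up each word in the dictionary:
  'cat' -> 6
  'and' -> 4
  'red' -> 3
  'mat' -> 0
  'mat' -> 0
  'on' -> 5
  'cat' -> 6
  'on' -> 5

Encoded: [6, 4, 3, 0, 0, 5, 6, 5]


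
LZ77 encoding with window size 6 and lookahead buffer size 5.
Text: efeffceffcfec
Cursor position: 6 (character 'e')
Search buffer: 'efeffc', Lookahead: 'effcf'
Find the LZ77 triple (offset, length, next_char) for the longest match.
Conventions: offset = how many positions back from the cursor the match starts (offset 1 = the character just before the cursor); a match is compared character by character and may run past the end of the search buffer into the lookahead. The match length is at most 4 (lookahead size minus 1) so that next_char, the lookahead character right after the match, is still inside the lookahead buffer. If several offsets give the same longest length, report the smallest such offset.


Try each offset into the search buffer:
  offset=1 (pos 5, char 'c'): match length 0
  offset=2 (pos 4, char 'f'): match length 0
  offset=3 (pos 3, char 'f'): match length 0
  offset=4 (pos 2, char 'e'): match length 4
  offset=5 (pos 1, char 'f'): match length 0
  offset=6 (pos 0, char 'e'): match length 2
Longest match has length 4 at offset 4.
next_char = character at position 6 + 4 = 10 -> 'f'

Best match: offset=4, length=4 (matching 'effc' starting at position 2)
LZ77 triple: (4, 4, 'f')


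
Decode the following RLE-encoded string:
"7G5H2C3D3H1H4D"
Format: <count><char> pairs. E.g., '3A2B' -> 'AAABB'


Expanding each <count><char> pair:
  7G -> 'GGGGGGG'
  5H -> 'HHHHH'
  2C -> 'CC'
  3D -> 'DDD'
  3H -> 'HHH'
  1H -> 'H'
  4D -> 'DDDD'

Decoded = GGGGGGGHHHHHCCDDDHHHHDDDD


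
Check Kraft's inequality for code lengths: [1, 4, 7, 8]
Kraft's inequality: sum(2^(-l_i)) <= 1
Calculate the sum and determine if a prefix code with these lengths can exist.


Sum = 2^(-1) + 2^(-4) + 2^(-7) + 2^(-8)
    = 0.5 + 0.0625 + 0.0078125 + 0.00390625
    = 147/256 = 0.57421875
Since 0.57421875 <= 1, Kraft's inequality IS satisfied.
A prefix code with these lengths CAN exist.

Kraft sum = 0.57421875. Satisfied.


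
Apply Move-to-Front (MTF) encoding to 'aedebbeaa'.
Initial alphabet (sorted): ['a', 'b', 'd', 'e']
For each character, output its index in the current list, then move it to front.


MTF encoding:
'a': index 0 in ['a', 'b', 'd', 'e'] -> ['a', 'b', 'd', 'e']
'e': index 3 in ['a', 'b', 'd', 'e'] -> ['e', 'a', 'b', 'd']
'd': index 3 in ['e', 'a', 'b', 'd'] -> ['d', 'e', 'a', 'b']
'e': index 1 in ['d', 'e', 'a', 'b'] -> ['e', 'd', 'a', 'b']
'b': index 3 in ['e', 'd', 'a', 'b'] -> ['b', 'e', 'd', 'a']
'b': index 0 in ['b', 'e', 'd', 'a'] -> ['b', 'e', 'd', 'a']
'e': index 1 in ['b', 'e', 'd', 'a'] -> ['e', 'b', 'd', 'a']
'a': index 3 in ['e', 'b', 'd', 'a'] -> ['a', 'e', 'b', 'd']
'a': index 0 in ['a', 'e', 'b', 'd'] -> ['a', 'e', 'b', 'd']


Output: [0, 3, 3, 1, 3, 0, 1, 3, 0]


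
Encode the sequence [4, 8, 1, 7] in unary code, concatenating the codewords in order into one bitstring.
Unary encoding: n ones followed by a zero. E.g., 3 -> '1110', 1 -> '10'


Encode each number as n ones followed by a terminating 0:
  4 -> 11110 (5 bits)
  8 -> 111111110 (9 bits)
  1 -> 10 (2 bits)
  7 -> 11111110 (8 bits)
Total length = 5 + 9 + 2 + 8 = 24 bits.

Unary([4, 8, 1, 7]) = 111101111111101011111110 (24 bits)


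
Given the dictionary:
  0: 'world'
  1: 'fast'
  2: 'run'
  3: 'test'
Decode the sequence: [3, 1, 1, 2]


Look up each index in the dictionary:
  3 -> 'test'
  1 -> 'fast'
  1 -> 'fast'
  2 -> 'run'

Decoded: "test fast fast run"


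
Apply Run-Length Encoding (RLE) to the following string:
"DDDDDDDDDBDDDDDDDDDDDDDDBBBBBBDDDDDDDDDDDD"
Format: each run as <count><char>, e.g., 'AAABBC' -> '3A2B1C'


Scanning runs left to right:
  i=0: run of 'D' x 9 -> '9D'
  i=9: run of 'B' x 1 -> '1B'
  i=10: run of 'D' x 14 -> '14D'
  i=24: run of 'B' x 6 -> '6B'
  i=30: run of 'D' x 12 -> '12D'

RLE = 9D1B14D6B12D


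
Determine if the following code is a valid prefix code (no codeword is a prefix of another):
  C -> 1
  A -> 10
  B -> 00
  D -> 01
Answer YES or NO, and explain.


Checking each pair (does one codeword prefix another?):
  C='1' vs A='10': prefix -- VIOLATION

NO -- this is NOT a valid prefix code. C (1) is a prefix of A (10).


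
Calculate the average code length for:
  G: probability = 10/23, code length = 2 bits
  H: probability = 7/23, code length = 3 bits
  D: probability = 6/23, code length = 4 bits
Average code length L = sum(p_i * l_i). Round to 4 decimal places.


Weighted contributions p_i * l_i:
  G: (10/23) * 2 = 20/23
  H: (7/23) * 3 = 21/23
  D: (6/23) * 4 = 24/23
Sum = (20 + 21 + 24)/23 = 65/23

L = 65/23 = 2.8261 bits/symbol


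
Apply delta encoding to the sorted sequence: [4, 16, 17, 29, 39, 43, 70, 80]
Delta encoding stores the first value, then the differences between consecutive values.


First value: 4
Deltas:
  16 - 4 = 12
  17 - 16 = 1
  29 - 17 = 12
  39 - 29 = 10
  43 - 39 = 4
  70 - 43 = 27
  80 - 70 = 10


Delta encoded: [4, 12, 1, 12, 10, 4, 27, 10]


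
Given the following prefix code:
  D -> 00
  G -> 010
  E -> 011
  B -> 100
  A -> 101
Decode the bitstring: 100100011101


Decoding step by step:
Bits 100 -> B
Bits 100 -> B
Bits 011 -> E
Bits 101 -> A


Decoded message: BBEA


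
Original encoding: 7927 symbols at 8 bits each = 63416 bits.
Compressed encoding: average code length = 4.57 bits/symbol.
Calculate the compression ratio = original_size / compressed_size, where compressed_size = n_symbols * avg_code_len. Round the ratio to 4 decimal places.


original_size = n_symbols * orig_bits = 7927 * 8 = 63416 bits
compressed_size = n_symbols * avg_code_len = 7927 * 4.57 = 36226.39 bits
ratio = original_size / compressed_size = 63416 / 36226.39 = 1.7505

Compression ratio = 1.7505


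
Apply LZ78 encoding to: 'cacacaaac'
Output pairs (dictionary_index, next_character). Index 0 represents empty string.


LZ78 encoding steps:
Dictionary: {0: ''}
Step 1: w='' (idx 0), next='c' -> output (0, 'c'), add 'c' as idx 1
Step 2: w='' (idx 0), next='a' -> output (0, 'a'), add 'a' as idx 2
Step 3: w='c' (idx 1), next='a' -> output (1, 'a'), add 'ca' as idx 3
Step 4: w='ca' (idx 3), next='a' -> output (3, 'a'), add 'caa' as idx 4
Step 5: w='a' (idx 2), next='c' -> output (2, 'c'), add 'ac' as idx 5


Encoded: [(0, 'c'), (0, 'a'), (1, 'a'), (3, 'a'), (2, 'c')]


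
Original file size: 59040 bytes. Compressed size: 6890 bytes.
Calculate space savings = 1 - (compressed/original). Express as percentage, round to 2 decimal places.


ratio = compressed/original = 6890/59040 = 0.116701
savings = 1 - ratio = 1 - 0.116701 = 0.883299
as a percentage: 0.883299 * 100 = 88.33%

Space savings = 1 - 6890/59040 = 88.33%


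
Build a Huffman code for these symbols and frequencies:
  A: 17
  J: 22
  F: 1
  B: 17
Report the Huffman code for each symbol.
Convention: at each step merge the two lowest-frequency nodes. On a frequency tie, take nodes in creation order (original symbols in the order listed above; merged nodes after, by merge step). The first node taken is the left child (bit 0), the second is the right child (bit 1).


Huffman tree construction:
Step 1: Merge F(1) + A(17) = 18
Step 2: Merge B(17) + (F+A)(18) = 35
Step 3: Merge J(22) + (B+(F+A))(35) = 57
Read each symbol's code off the tree from the root (left child = 0, right child = 1).

Codes:
  A: 111 (length 3)
  J: 0 (length 1)
  F: 110 (length 3)
  B: 10 (length 2)
Average code length: 110/57 = 1.9298 bits/symbol


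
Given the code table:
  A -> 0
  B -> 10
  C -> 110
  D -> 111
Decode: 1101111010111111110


Decoding:
110 -> C
111 -> D
10 -> B
10 -> B
111 -> D
111 -> D
110 -> C


Result: CDBBDDC


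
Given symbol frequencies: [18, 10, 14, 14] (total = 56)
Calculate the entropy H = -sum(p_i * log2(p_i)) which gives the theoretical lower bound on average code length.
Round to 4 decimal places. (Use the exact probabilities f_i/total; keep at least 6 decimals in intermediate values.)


Per-symbol terms -p_i * log2(p_i) with p_i = f_i/56:
  p = 18/56 = 0.321429: log2(p) = -1.637430, -p*log2(p) = 0.526317
  p = 10/56 = 0.178571: log2(p) = -2.485427, -p*log2(p) = 0.443826
  p = 14/56 = 0.250000: log2(p) = -2.000000, -p*log2(p) = 0.500000
  p = 14/56 = 0.250000: log2(p) = -2.000000, -p*log2(p) = 0.500000
H = 0.526317 + 0.443826 + 0.500000 + 0.500000 = 1.970143

H = 1.9701 bits/symbol


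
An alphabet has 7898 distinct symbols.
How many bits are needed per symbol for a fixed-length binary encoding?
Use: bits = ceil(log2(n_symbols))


log2(7898) = 12.9473
Bracket: 2^12 = 4096 < 7898 <= 2^13 = 8192
So ceil(log2(7898)) = 13

bits = ceil(log2(7898)) = ceil(12.9473) = 13 bits


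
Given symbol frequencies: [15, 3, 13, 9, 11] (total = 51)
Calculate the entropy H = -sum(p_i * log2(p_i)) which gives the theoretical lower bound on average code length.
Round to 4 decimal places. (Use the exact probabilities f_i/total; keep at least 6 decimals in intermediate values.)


Per-symbol terms -p_i * log2(p_i) with p_i = f_i/51:
  p = 15/51 = 0.294118: log2(p) = -1.765535, -p*log2(p) = 0.519275
  p = 3/51 = 0.058824: log2(p) = -4.087463, -p*log2(p) = 0.240439
  p = 13/51 = 0.254902: log2(p) = -1.971986, -p*log2(p) = 0.502663
  p = 9/51 = 0.176471: log2(p) = -2.502500, -p*log2(p) = 0.441618
  p = 11/51 = 0.215686: log2(p) = -2.212994, -p*log2(p) = 0.477312
H = 0.519275 + 0.240439 + 0.502663 + 0.441618 + 0.477312 = 2.181307

H = 2.1813 bits/symbol


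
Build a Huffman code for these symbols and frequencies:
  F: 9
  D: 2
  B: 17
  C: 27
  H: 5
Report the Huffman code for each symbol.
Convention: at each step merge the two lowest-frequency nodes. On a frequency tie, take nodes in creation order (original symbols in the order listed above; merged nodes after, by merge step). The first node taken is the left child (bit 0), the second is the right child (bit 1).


Huffman tree construction:
Step 1: Merge D(2) + H(5) = 7
Step 2: Merge (D+H)(7) + F(9) = 16
Step 3: Merge ((D+H)+F)(16) + B(17) = 33
Step 4: Merge C(27) + (((D+H)+F)+B)(33) = 60
Read each symbol's code off the tree from the root (left child = 0, right child = 1).

Codes:
  F: 101 (length 3)
  D: 1000 (length 4)
  B: 11 (length 2)
  C: 0 (length 1)
  H: 1001 (length 4)
Average code length: 116/60 = 1.9333 bits/symbol


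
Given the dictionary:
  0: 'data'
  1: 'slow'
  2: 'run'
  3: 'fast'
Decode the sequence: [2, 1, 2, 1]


Look up each index in the dictionary:
  2 -> 'run'
  1 -> 'slow'
  2 -> 'run'
  1 -> 'slow'

Decoded: "run slow run slow"


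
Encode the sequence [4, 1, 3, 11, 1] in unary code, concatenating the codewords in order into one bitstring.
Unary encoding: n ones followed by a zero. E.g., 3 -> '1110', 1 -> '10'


Encode each number as n ones followed by a terminating 0:
  4 -> 11110 (5 bits)
  1 -> 10 (2 bits)
  3 -> 1110 (4 bits)
  11 -> 111111111110 (12 bits)
  1 -> 10 (2 bits)
Total length = 5 + 2 + 4 + 12 + 2 = 25 bits.

Unary([4, 1, 3, 11, 1]) = 1111010111011111111111010 (25 bits)


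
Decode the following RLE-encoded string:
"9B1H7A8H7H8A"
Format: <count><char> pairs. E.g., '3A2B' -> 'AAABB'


Expanding each <count><char> pair:
  9B -> 'BBBBBBBBB'
  1H -> 'H'
  7A -> 'AAAAAAA'
  8H -> 'HHHHHHHH'
  7H -> 'HHHHHHH'
  8A -> 'AAAAAAAA'

Decoded = BBBBBBBBBHAAAAAAAHHHHHHHHHHHHHHHAAAAAAAA


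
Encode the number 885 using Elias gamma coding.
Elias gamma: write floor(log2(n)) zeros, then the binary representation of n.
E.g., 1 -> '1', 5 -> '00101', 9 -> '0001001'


num_bits = floor(log2(885)) + 1 = 10
leading_zeros = num_bits - 1 = 9
binary(885) = 1101110101

Elias gamma(885) = '000000000' + '1101110101' = 0000000001101110101 (19 bits)


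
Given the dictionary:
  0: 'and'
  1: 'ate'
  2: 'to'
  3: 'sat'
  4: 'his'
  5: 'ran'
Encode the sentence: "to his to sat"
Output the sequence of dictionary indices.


Look up each word in the dictionary:
  'to' -> 2
  'his' -> 4
  'to' -> 2
  'sat' -> 3

Encoded: [2, 4, 2, 3]


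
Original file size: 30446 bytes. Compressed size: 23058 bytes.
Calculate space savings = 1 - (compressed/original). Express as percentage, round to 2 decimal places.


ratio = compressed/original = 23058/30446 = 0.757341
savings = 1 - ratio = 1 - 0.757341 = 0.242659
as a percentage: 0.242659 * 100 = 24.27%

Space savings = 1 - 23058/30446 = 24.27%


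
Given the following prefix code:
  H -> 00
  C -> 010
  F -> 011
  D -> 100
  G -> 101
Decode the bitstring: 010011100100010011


Decoding step by step:
Bits 010 -> C
Bits 011 -> F
Bits 100 -> D
Bits 100 -> D
Bits 010 -> C
Bits 011 -> F


Decoded message: CFDDCF


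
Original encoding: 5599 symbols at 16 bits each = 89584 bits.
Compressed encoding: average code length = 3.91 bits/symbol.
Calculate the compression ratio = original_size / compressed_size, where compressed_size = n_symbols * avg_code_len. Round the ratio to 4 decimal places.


original_size = n_symbols * orig_bits = 5599 * 16 = 89584 bits
compressed_size = n_symbols * avg_code_len = 5599 * 3.91 = 21892.09 bits
ratio = original_size / compressed_size = 89584 / 21892.09 = 4.0921

Compression ratio = 4.0921


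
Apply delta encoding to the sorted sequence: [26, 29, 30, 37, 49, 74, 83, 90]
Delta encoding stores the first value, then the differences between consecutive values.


First value: 26
Deltas:
  29 - 26 = 3
  30 - 29 = 1
  37 - 30 = 7
  49 - 37 = 12
  74 - 49 = 25
  83 - 74 = 9
  90 - 83 = 7


Delta encoded: [26, 3, 1, 7, 12, 25, 9, 7]


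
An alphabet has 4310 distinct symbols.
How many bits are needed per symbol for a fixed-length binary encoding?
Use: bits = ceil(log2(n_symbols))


log2(4310) = 12.0735
Bracket: 2^12 = 4096 < 4310 <= 2^13 = 8192
So ceil(log2(4310)) = 13

bits = ceil(log2(4310)) = ceil(12.0735) = 13 bits


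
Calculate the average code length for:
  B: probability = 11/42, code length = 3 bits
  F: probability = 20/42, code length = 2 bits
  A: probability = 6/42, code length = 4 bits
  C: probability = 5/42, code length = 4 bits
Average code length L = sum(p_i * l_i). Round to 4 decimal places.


Weighted contributions p_i * l_i:
  B: (11/42) * 3 = 33/42
  F: (20/42) * 2 = 40/42
  A: (6/42) * 4 = 24/42
  C: (5/42) * 4 = 20/42
Sum = (33 + 40 + 24 + 20)/42 = 117/42

L = 117/42 = 2.7857 bits/symbol


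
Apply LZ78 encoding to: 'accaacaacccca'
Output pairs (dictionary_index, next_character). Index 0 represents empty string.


LZ78 encoding steps:
Dictionary: {0: ''}
Step 1: w='' (idx 0), next='a' -> output (0, 'a'), add 'a' as idx 1
Step 2: w='' (idx 0), next='c' -> output (0, 'c'), add 'c' as idx 2
Step 3: w='c' (idx 2), next='a' -> output (2, 'a'), add 'ca' as idx 3
Step 4: w='a' (idx 1), next='c' -> output (1, 'c'), add 'ac' as idx 4
Step 5: w='a' (idx 1), next='a' -> output (1, 'a'), add 'aa' as idx 5
Step 6: w='c' (idx 2), next='c' -> output (2, 'c'), add 'cc' as idx 6
Step 7: w='cc' (idx 6), next='a' -> output (6, 'a'), add 'cca' as idx 7


Encoded: [(0, 'a'), (0, 'c'), (2, 'a'), (1, 'c'), (1, 'a'), (2, 'c'), (6, 'a')]


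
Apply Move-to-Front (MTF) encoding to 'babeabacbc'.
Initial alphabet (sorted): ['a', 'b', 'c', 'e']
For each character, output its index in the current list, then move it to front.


MTF encoding:
'b': index 1 in ['a', 'b', 'c', 'e'] -> ['b', 'a', 'c', 'e']
'a': index 1 in ['b', 'a', 'c', 'e'] -> ['a', 'b', 'c', 'e']
'b': index 1 in ['a', 'b', 'c', 'e'] -> ['b', 'a', 'c', 'e']
'e': index 3 in ['b', 'a', 'c', 'e'] -> ['e', 'b', 'a', 'c']
'a': index 2 in ['e', 'b', 'a', 'c'] -> ['a', 'e', 'b', 'c']
'b': index 2 in ['a', 'e', 'b', 'c'] -> ['b', 'a', 'e', 'c']
'a': index 1 in ['b', 'a', 'e', 'c'] -> ['a', 'b', 'e', 'c']
'c': index 3 in ['a', 'b', 'e', 'c'] -> ['c', 'a', 'b', 'e']
'b': index 2 in ['c', 'a', 'b', 'e'] -> ['b', 'c', 'a', 'e']
'c': index 1 in ['b', 'c', 'a', 'e'] -> ['c', 'b', 'a', 'e']


Output: [1, 1, 1, 3, 2, 2, 1, 3, 2, 1]


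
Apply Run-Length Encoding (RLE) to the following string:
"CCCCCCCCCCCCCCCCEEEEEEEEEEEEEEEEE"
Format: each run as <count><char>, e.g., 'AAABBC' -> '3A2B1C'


Scanning runs left to right:
  i=0: run of 'C' x 16 -> '16C'
  i=16: run of 'E' x 17 -> '17E'

RLE = 16C17E


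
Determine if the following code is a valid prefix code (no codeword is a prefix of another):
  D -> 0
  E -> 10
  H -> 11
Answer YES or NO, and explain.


Checking each pair (does one codeword prefix another?):
  D='0' vs E='10': no prefix
  D='0' vs H='11': no prefix
  E='10' vs D='0': no prefix
  E='10' vs H='11': no prefix
  H='11' vs D='0': no prefix
  H='11' vs E='10': no prefix
No violation found over all pairs.

YES -- this is a valid prefix code. No codeword is a prefix of any other codeword.


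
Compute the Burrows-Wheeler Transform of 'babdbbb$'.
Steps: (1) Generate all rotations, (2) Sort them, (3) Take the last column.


Rotations (sorted):
  0: $babdbbb -> last char: b
  1: abdbbb$b -> last char: b
  2: b$babdbb -> last char: b
  3: babdbbb$ -> last char: $
  4: bb$babdb -> last char: b
  5: bbb$babd -> last char: d
  6: bdbbb$ba -> last char: a
  7: dbbb$bab -> last char: b


BWT = bbb$bdab


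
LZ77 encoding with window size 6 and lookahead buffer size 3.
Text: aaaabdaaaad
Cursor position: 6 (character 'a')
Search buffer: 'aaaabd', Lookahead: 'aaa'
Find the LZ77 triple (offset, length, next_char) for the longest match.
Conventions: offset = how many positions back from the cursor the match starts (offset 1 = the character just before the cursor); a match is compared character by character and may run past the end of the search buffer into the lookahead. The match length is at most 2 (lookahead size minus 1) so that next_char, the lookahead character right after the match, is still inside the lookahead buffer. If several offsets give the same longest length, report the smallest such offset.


Try each offset into the search buffer:
  offset=1 (pos 5, char 'd'): match length 0
  offset=2 (pos 4, char 'b'): match length 0
  offset=3 (pos 3, char 'a'): match length 1
  offset=4 (pos 2, char 'a'): match length 2
  offset=5 (pos 1, char 'a'): match length 2
  offset=6 (pos 0, char 'a'): match length 2
Longest match has length 2, found at offsets 4, 5, 6; take the smallest, offset 4.
next_char = character at position 6 + 2 = 8 -> 'a'

Best match: offset=4, length=2 (matching 'aa' starting at position 2)
LZ77 triple: (4, 2, 'a')
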